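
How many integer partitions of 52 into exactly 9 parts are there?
p(52, 9 parts) = 19720

Partitions of n into exactly k parts are in bijection with partitions of n − k into at most k parts (subtract 1 from each part). So p(52, exactly 9) = p(43, parts ≤ 9). Computing via the recurrence p(m, j) = p(m, j−1) + p(m−j, j) gives 19720.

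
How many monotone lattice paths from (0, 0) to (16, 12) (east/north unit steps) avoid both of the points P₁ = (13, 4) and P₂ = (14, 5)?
Number of paths = 29781807

Inclusion–exclusion. Total paths: C(28, 16) = 30421755. Through P₁: C(17, 13)·C(11, 3) = 392700. Through P₂: C(19, 14)·C(9, 2) = 418608. Since P₁ is strictly southwest of P₂, a monotone path through both must visit P₁ then P₂; paths through both = C(17, 13)·C(2, 1)·C(9, 2) = 171360. Avoid both = 30421755 − 392700 − 418608 + 171360 = 29781807.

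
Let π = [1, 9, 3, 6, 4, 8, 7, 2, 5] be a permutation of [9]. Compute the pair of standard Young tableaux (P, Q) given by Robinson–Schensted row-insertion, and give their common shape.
P = [1, 2, 4, 5] / [3, 7] / [6, 8] / [9];  Q = [1, 2, 4, 6] / [3, 7] / [5, 9] / [8];  common shape = (4, 2, 2, 1)

Row-insert the values π_1, π_2, … into P one at a time, bumping the leftmost entry strictly greater than the inserted value down to the next row. The recording tableau Q records, in position (i, j), the step at which that cell was added to P.
  Insert 1 (step 1): P = [1];  Q = [1]
  Insert 9 (step 2): P = [1, 9];  Q = [1, 2]
  Insert 3 (step 3): P = [1, 3] / [9];  Q = [1, 2] / [3]
  Insert 6 (step 4): P = [1, 3, 6] / [9];  Q = [1, 2, 4] / [3]
  Insert 4 (step 5): P = [1, 3, 4] / [6] / [9];  Q = [1, 2, 4] / [3] / [5]
  Insert 8 (step 6): P = [1, 3, 4, 8] / [6] / [9];  Q = [1, 2, 4, 6] / [3] / [5]
  Insert 7 (step 7): P = [1, 3, 4, 7] / [6, 8] / [9];  Q = [1, 2, 4, 6] / [3, 7] / [5]
  Insert 2 (step 8): P = [1, 2, 4, 7] / [3, 8] / [6] / [9];  Q = [1, 2, 4, 6] / [3, 7] / [5] / [8]
  Insert 5 (step 9): P = [1, 2, 4, 5] / [3, 7] / [6, 8] / [9];  Q = [1, 2, 4, 6] / [3, 7] / [5, 9] / [8]
Final shape: (4, 2, 2, 1).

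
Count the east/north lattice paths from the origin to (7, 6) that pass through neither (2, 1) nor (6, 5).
Number of paths = 456

Inclusion–exclusion. Total paths: C(13, 7) = 1716. Through P₁: C(3, 2)·C(10, 5) = 756. Through P₂: C(11, 6)·C(2, 1) = 924. Since P₁ is strictly southwest of P₂, a monotone path through both must visit P₁ then P₂; paths through both = C(3, 2)·C(8, 4)·C(2, 1) = 420. Avoid both = 1716 − 756 − 924 + 420 = 456.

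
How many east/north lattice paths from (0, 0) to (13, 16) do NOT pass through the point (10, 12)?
Number of paths = 45231305

Total paths from (0, 0) to (13, 16): C(29, 13) = 67863915. Paths through (10, 12): (paths (0, 0) → (10, 12)) × (paths (10, 12) → (13, 16)) = C(22, 10) · C(7, 3) = 646646 · 35 = 22632610. Avoidance count = 67863915 − 22632610 = 45231305.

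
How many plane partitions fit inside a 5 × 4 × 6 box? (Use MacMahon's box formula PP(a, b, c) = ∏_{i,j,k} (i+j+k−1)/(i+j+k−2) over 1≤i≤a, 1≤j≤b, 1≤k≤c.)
PP(5, 4, 6) = 133613766

Evaluate the triple product over i = 1..5, j = 1..4, k = 1..6. The factors are (2/1) · (3/2) · (4/3) · (5/4) · (6/5) · (7/6) · (3/2) · (4/3) · … (120 factors total). The numerators and denominators telescope so the product is an integer; carrying out the multiplication exactly gives PP(5, 4, 6) = 133613766.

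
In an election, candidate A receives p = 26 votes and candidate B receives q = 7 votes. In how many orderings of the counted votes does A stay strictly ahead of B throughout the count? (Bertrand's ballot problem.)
Strict-lead orderings = 2459664

Total orderings of the 33 votes with 26 for A: C(33, 26) = 4272048. By the Bertrand ballot formula (Cycle Lemma / reflection principle), the number of orderings in which A is strictly ahead of B throughout is (p − q)/(p + q) · C(p + q, p) = (26 − 7)/(26 + 7) · 4272048 = 2459664.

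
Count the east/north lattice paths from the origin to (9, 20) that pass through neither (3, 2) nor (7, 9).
Number of paths = 8034125

Inclusion–exclusion. Total paths: C(29, 9) = 10015005. Through P₁: C(5, 3)·C(24, 6) = 1345960. Through P₂: C(16, 7)·C(13, 2) = 892320. Since P₁ is strictly southwest of P₂, a monotone path through both must visit P₁ then P₂; paths through both = C(5, 3)·C(11, 4)·C(13, 2) = 257400. Avoid both = 10015005 − 1345960 − 892320 + 257400 = 8034125.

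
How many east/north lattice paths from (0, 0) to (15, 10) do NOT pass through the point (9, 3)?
Number of paths = 2891240

Total paths from (0, 0) to (15, 10): C(25, 15) = 3268760. Paths through (9, 3): (paths (0, 0) → (9, 3)) × (paths (9, 3) → (15, 10)) = C(12, 9) · C(13, 6) = 220 · 1716 = 377520. Avoidance count = 3268760 − 377520 = 2891240.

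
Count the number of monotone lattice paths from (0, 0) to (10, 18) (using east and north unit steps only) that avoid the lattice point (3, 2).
Number of paths = 10671540

Total paths from (0, 0) to (10, 18): C(28, 10) = 13123110. Paths through (3, 2): (paths (0, 0) → (3, 2)) × (paths (3, 2) → (10, 18)) = C(5, 3) · C(23, 7) = 10 · 245157 = 2451570. Avoidance count = 13123110 − 2451570 = 10671540.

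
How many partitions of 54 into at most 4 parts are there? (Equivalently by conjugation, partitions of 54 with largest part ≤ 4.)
p(54, parts ≤ 4) = 1425

Use the recurrence p(n, m) = p(n, m−1) + p(n−m, m): either the largest part is < m (count p(n, m−1)) or the largest part is exactly m (remove one copy of m, count p(n−m, m)). With p(0, ·) = 1 this gives p(54, parts ≤ 4) = 1425. (By conjugating Young diagrams, this also counts partitions of 54 into at most 4 parts.)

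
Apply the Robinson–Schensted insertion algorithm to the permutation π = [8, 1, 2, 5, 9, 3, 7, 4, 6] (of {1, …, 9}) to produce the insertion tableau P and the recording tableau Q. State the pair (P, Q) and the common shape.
P = [1, 2, 3, 4, 6] / [5, 7] / [8, 9];  Q = [1, 3, 4, 5, 9] / [2, 7] / [6, 8];  common shape = (5, 2, 2)

Row-insert the values π_1, π_2, … into P one at a time, bumping the leftmost entry strictly greater than the inserted value down to the next row. The recording tableau Q records, in position (i, j), the step at which that cell was added to P.
  Insert 8 (step 1): P = [8];  Q = [1]
  Insert 1 (step 2): P = [1] / [8];  Q = [1] / [2]
  Insert 2 (step 3): P = [1, 2] / [8];  Q = [1, 3] / [2]
  Insert 5 (step 4): P = [1, 2, 5] / [8];  Q = [1, 3, 4] / [2]
  Insert 9 (step 5): P = [1, 2, 5, 9] / [8];  Q = [1, 3, 4, 5] / [2]
  Insert 3 (step 6): P = [1, 2, 3, 9] / [5] / [8];  Q = [1, 3, 4, 5] / [2] / [6]
  Insert 7 (step 7): P = [1, 2, 3, 7] / [5, 9] / [8];  Q = [1, 3, 4, 5] / [2, 7] / [6]
  Insert 4 (step 8): P = [1, 2, 3, 4] / [5, 7] / [8, 9];  Q = [1, 3, 4, 5] / [2, 7] / [6, 8]
  Insert 6 (step 9): P = [1, 2, 3, 4, 6] / [5, 7] / [8, 9];  Q = [1, 3, 4, 5, 9] / [2, 7] / [6, 8]
Final shape: (5, 2, 2).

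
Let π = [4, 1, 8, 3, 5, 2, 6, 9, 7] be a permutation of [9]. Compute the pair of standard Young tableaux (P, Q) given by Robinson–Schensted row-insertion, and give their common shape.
P = [1, 2, 5, 6, 7] / [3, 8, 9] / [4];  Q = [1, 3, 5, 7, 8] / [2, 4, 9] / [6];  common shape = (5, 3, 1)

Row-insert the values π_1, π_2, … into P one at a time, bumping the leftmost entry strictly greater than the inserted value down to the next row. The recording tableau Q records, in position (i, j), the step at which that cell was added to P.
  Insert 4 (step 1): P = [4];  Q = [1]
  Insert 1 (step 2): P = [1] / [4];  Q = [1] / [2]
  Insert 8 (step 3): P = [1, 8] / [4];  Q = [1, 3] / [2]
  Insert 3 (step 4): P = [1, 3] / [4, 8];  Q = [1, 3] / [2, 4]
  Insert 5 (step 5): P = [1, 3, 5] / [4, 8];  Q = [1, 3, 5] / [2, 4]
  Insert 2 (step 6): P = [1, 2, 5] / [3, 8] / [4];  Q = [1, 3, 5] / [2, 4] / [6]
  Insert 6 (step 7): P = [1, 2, 5, 6] / [3, 8] / [4];  Q = [1, 3, 5, 7] / [2, 4] / [6]
  Insert 9 (step 8): P = [1, 2, 5, 6, 9] / [3, 8] / [4];  Q = [1, 3, 5, 7, 8] / [2, 4] / [6]
  Insert 7 (step 9): P = [1, 2, 5, 6, 7] / [3, 8, 9] / [4];  Q = [1, 3, 5, 7, 8] / [2, 4, 9] / [6]
Final shape: (5, 3, 1).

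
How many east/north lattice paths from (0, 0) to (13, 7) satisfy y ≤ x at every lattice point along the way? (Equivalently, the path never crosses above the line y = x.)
Number of paths = 38760

By the reflection principle (André's argument), the number of monotone paths to (13, 7) with n ≤ m that never go above y = x is C(20, 13) − C(20, 14) = 77520 − 38760 = 38760.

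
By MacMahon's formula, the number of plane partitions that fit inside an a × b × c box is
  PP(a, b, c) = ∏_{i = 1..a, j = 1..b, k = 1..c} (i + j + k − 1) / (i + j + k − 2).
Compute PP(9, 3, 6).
PP(9, 3, 6) = 2530768240

Evaluate the triple product over i = 1..9, j = 1..3, k = 1..6. The factors are (2/1) · (3/2) · (4/3) · (5/4) · (6/5) · (7/6) · (3/2) · (4/3) · … (162 factors total). The numerators and denominators telescope so the product is an integer; carrying out the multiplication exactly gives PP(9, 3, 6) = 2530768240.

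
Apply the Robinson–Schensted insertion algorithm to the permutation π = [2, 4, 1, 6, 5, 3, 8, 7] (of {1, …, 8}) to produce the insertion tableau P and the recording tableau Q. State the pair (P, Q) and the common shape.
P = [1, 3, 5, 7] / [2, 4, 8] / [6];  Q = [1, 2, 4, 7] / [3, 5, 8] / [6];  common shape = (4, 3, 1)

Row-insert the values π_1, π_2, … into P one at a time, bumping the leftmost entry strictly greater than the inserted value down to the next row. The recording tableau Q records, in position (i, j), the step at which that cell was added to P.
  Insert 2 (step 1): P = [2];  Q = [1]
  Insert 4 (step 2): P = [2, 4];  Q = [1, 2]
  Insert 1 (step 3): P = [1, 4] / [2];  Q = [1, 2] / [3]
  Insert 6 (step 4): P = [1, 4, 6] / [2];  Q = [1, 2, 4] / [3]
  Insert 5 (step 5): P = [1, 4, 5] / [2, 6];  Q = [1, 2, 4] / [3, 5]
  Insert 3 (step 6): P = [1, 3, 5] / [2, 4] / [6];  Q = [1, 2, 4] / [3, 5] / [6]
  Insert 8 (step 7): P = [1, 3, 5, 8] / [2, 4] / [6];  Q = [1, 2, 4, 7] / [3, 5] / [6]
  Insert 7 (step 8): P = [1, 3, 5, 7] / [2, 4, 8] / [6];  Q = [1, 2, 4, 7] / [3, 5, 8] / [6]
Final shape: (4, 3, 1).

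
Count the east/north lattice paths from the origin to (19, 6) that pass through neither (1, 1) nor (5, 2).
Number of paths = 76142

Inclusion–exclusion. Total paths: C(25, 19) = 177100. Through P₁: C(2, 1)·C(23, 18) = 67298. Through P₂: C(7, 5)·C(18, 14) = 64260. Since P₁ is strictly southwest of P₂, a monotone path through both must visit P₁ then P₂; paths through both = C(2, 1)·C(5, 4)·C(18, 14) = 30600. Avoid both = 177100 − 67298 − 64260 + 30600 = 76142.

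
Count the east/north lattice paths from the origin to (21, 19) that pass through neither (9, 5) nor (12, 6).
Number of paths = 106696927480

Inclusion–exclusion. Total paths: C(40, 21) = 131282408400. Through P₁: C(14, 9)·C(26, 12) = 19334715400. Through P₂: C(18, 12)·C(22, 9) = 9234104880. Since P₁ is strictly southwest of P₂, a monotone path through both must visit P₁ then P₂; paths through both = C(14, 9)·C(4, 3)·C(22, 9) = 3983339360. Avoid both = 131282408400 − 19334715400 − 9234104880 + 3983339360 = 106696927480.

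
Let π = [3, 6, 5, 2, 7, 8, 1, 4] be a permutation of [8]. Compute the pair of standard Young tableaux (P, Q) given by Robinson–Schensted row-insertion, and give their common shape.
P = [1, 4, 7, 8] / [2, 5] / [3] / [6];  Q = [1, 2, 5, 6] / [3, 8] / [4] / [7];  common shape = (4, 2, 1, 1)

Row-insert the values π_1, π_2, … into P one at a time, bumping the leftmost entry strictly greater than the inserted value down to the next row. The recording tableau Q records, in position (i, j), the step at which that cell was added to P.
  Insert 3 (step 1): P = [3];  Q = [1]
  Insert 6 (step 2): P = [3, 6];  Q = [1, 2]
  Insert 5 (step 3): P = [3, 5] / [6];  Q = [1, 2] / [3]
  Insert 2 (step 4): P = [2, 5] / [3] / [6];  Q = [1, 2] / [3] / [4]
  Insert 7 (step 5): P = [2, 5, 7] / [3] / [6];  Q = [1, 2, 5] / [3] / [4]
  Insert 8 (step 6): P = [2, 5, 7, 8] / [3] / [6];  Q = [1, 2, 5, 6] / [3] / [4]
  Insert 1 (step 7): P = [1, 5, 7, 8] / [2] / [3] / [6];  Q = [1, 2, 5, 6] / [3] / [4] / [7]
  Insert 4 (step 8): P = [1, 4, 7, 8] / [2, 5] / [3] / [6];  Q = [1, 2, 5, 6] / [3, 8] / [4] / [7]
Final shape: (4, 2, 1, 1).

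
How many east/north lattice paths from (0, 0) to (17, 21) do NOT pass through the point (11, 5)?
Number of paths = 28455233796

Total paths from (0, 0) to (17, 21): C(38, 17) = 28781143380. Paths through (11, 5): (paths (0, 0) → (11, 5)) × (paths (11, 5) → (17, 21)) = C(16, 11) · C(22, 6) = 4368 · 74613 = 325909584. Avoidance count = 28781143380 − 325909584 = 28455233796.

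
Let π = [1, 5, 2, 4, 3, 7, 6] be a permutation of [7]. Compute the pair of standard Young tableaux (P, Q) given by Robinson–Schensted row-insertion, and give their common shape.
P = [1, 2, 3, 6] / [4, 7] / [5];  Q = [1, 2, 4, 6] / [3, 7] / [5];  common shape = (4, 2, 1)

Row-insert the values π_1, π_2, … into P one at a time, bumping the leftmost entry strictly greater than the inserted value down to the next row. The recording tableau Q records, in position (i, j), the step at which that cell was added to P.
  Insert 1 (step 1): P = [1];  Q = [1]
  Insert 5 (step 2): P = [1, 5];  Q = [1, 2]
  Insert 2 (step 3): P = [1, 2] / [5];  Q = [1, 2] / [3]
  Insert 4 (step 4): P = [1, 2, 4] / [5];  Q = [1, 2, 4] / [3]
  Insert 3 (step 5): P = [1, 2, 3] / [4] / [5];  Q = [1, 2, 4] / [3] / [5]
  Insert 7 (step 6): P = [1, 2, 3, 7] / [4] / [5];  Q = [1, 2, 4, 6] / [3] / [5]
  Insert 6 (step 7): P = [1, 2, 3, 6] / [4, 7] / [5];  Q = [1, 2, 4, 6] / [3, 7] / [5]
Final shape: (4, 2, 1).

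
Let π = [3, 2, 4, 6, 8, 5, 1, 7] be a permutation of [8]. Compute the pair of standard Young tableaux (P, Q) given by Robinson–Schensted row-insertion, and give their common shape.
P = [1, 4, 5, 7] / [2, 6, 8] / [3];  Q = [1, 3, 4, 5] / [2, 6, 8] / [7];  common shape = (4, 3, 1)

Row-insert the values π_1, π_2, … into P one at a time, bumping the leftmost entry strictly greater than the inserted value down to the next row. The recording tableau Q records, in position (i, j), the step at which that cell was added to P.
  Insert 3 (step 1): P = [3];  Q = [1]
  Insert 2 (step 2): P = [2] / [3];  Q = [1] / [2]
  Insert 4 (step 3): P = [2, 4] / [3];  Q = [1, 3] / [2]
  Insert 6 (step 4): P = [2, 4, 6] / [3];  Q = [1, 3, 4] / [2]
  Insert 8 (step 5): P = [2, 4, 6, 8] / [3];  Q = [1, 3, 4, 5] / [2]
  Insert 5 (step 6): P = [2, 4, 5, 8] / [3, 6];  Q = [1, 3, 4, 5] / [2, 6]
  Insert 1 (step 7): P = [1, 4, 5, 8] / [2, 6] / [3];  Q = [1, 3, 4, 5] / [2, 6] / [7]
  Insert 7 (step 8): P = [1, 4, 5, 7] / [2, 6, 8] / [3];  Q = [1, 3, 4, 5] / [2, 6, 8] / [7]
Final shape: (4, 3, 1).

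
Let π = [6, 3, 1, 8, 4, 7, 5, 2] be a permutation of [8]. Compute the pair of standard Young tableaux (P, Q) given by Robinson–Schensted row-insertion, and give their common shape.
P = [1, 2, 5] / [3, 4] / [6, 7] / [8];  Q = [1, 4, 6] / [2, 5] / [3, 7] / [8];  common shape = (3, 2, 2, 1)

Row-insert the values π_1, π_2, … into P one at a time, bumping the leftmost entry strictly greater than the inserted value down to the next row. The recording tableau Q records, in position (i, j), the step at which that cell was added to P.
  Insert 6 (step 1): P = [6];  Q = [1]
  Insert 3 (step 2): P = [3] / [6];  Q = [1] / [2]
  Insert 1 (step 3): P = [1] / [3] / [6];  Q = [1] / [2] / [3]
  Insert 8 (step 4): P = [1, 8] / [3] / [6];  Q = [1, 4] / [2] / [3]
  Insert 4 (step 5): P = [1, 4] / [3, 8] / [6];  Q = [1, 4] / [2, 5] / [3]
  Insert 7 (step 6): P = [1, 4, 7] / [3, 8] / [6];  Q = [1, 4, 6] / [2, 5] / [3]
  Insert 5 (step 7): P = [1, 4, 5] / [3, 7] / [6, 8];  Q = [1, 4, 6] / [2, 5] / [3, 7]
  Insert 2 (step 8): P = [1, 2, 5] / [3, 4] / [6, 7] / [8];  Q = [1, 4, 6] / [2, 5] / [3, 7] / [8]
Final shape: (3, 2, 2, 1).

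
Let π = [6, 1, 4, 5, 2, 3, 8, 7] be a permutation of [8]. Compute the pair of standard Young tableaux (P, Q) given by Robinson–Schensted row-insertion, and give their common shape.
P = [1, 2, 3, 7] / [4, 5, 8] / [6];  Q = [1, 3, 4, 7] / [2, 6, 8] / [5];  common shape = (4, 3, 1)

Row-insert the values π_1, π_2, … into P one at a time, bumping the leftmost entry strictly greater than the inserted value down to the next row. The recording tableau Q records, in position (i, j), the step at which that cell was added to P.
  Insert 6 (step 1): P = [6];  Q = [1]
  Insert 1 (step 2): P = [1] / [6];  Q = [1] / [2]
  Insert 4 (step 3): P = [1, 4] / [6];  Q = [1, 3] / [2]
  Insert 5 (step 4): P = [1, 4, 5] / [6];  Q = [1, 3, 4] / [2]
  Insert 2 (step 5): P = [1, 2, 5] / [4] / [6];  Q = [1, 3, 4] / [2] / [5]
  Insert 3 (step 6): P = [1, 2, 3] / [4, 5] / [6];  Q = [1, 3, 4] / [2, 6] / [5]
  Insert 8 (step 7): P = [1, 2, 3, 8] / [4, 5] / [6];  Q = [1, 3, 4, 7] / [2, 6] / [5]
  Insert 7 (step 8): P = [1, 2, 3, 7] / [4, 5, 8] / [6];  Q = [1, 3, 4, 7] / [2, 6, 8] / [5]
Final shape: (4, 3, 1).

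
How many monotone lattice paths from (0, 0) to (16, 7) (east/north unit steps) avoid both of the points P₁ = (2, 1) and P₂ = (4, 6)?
Number of paths = 126966

Inclusion–exclusion. Total paths: C(23, 16) = 245157. Through P₁: C(3, 2)·C(20, 14) = 116280. Through P₂: C(10, 4)·C(13, 12) = 2730. Since P₁ is strictly southwest of P₂, a monotone path through both must visit P₁ then P₂; paths through both = C(3, 2)·C(7, 2)·C(13, 12) = 819. Avoid both = 245157 − 116280 − 2730 + 819 = 126966.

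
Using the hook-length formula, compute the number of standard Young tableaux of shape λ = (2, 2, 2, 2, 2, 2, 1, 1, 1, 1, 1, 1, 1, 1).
# SYT of shape (2, 2, 2, 2, 2, 2, 1, 1, 1, 1, 1, 1, 1, 1) = 23256

Hook-length formula: f^λ = n! / Π hook(c), product over all cells c of the Young diagram. For λ = (2, 2, 2, 2, 2, 2, 1, 1, 1, 1, 1, 1, 1, 1), n = 20 boxes. Hook lengths by row (left-to-right, top-to-bottom): [15, 6]; [14, 5]; [13, 4]; [12, 3]; [11, 2]; [10, 1]; [8]; [7]; [6]; [5]; [4]; [3]; [2]; [1]. Product of hooks = 104613949440000. So f^λ = 20! / 104613949440000 = 2432902008176640000 / 104613949440000 = 23256.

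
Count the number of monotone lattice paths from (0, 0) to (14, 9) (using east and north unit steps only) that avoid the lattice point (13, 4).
Number of paths = 802910

Total paths from (0, 0) to (14, 9): C(23, 14) = 817190. Paths through (13, 4): (paths (0, 0) → (13, 4)) × (paths (13, 4) → (14, 9)) = C(17, 13) · C(6, 1) = 2380 · 6 = 14280. Avoidance count = 817190 − 14280 = 802910.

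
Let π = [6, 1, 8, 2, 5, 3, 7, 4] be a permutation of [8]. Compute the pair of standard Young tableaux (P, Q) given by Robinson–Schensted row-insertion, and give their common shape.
P = [1, 2, 3, 4] / [5, 7] / [6, 8];  Q = [1, 3, 5, 7] / [2, 4] / [6, 8];  common shape = (4, 2, 2)

Row-insert the values π_1, π_2, … into P one at a time, bumping the leftmost entry strictly greater than the inserted value down to the next row. The recording tableau Q records, in position (i, j), the step at which that cell was added to P.
  Insert 6 (step 1): P = [6];  Q = [1]
  Insert 1 (step 2): P = [1] / [6];  Q = [1] / [2]
  Insert 8 (step 3): P = [1, 8] / [6];  Q = [1, 3] / [2]
  Insert 2 (step 4): P = [1, 2] / [6, 8];  Q = [1, 3] / [2, 4]
  Insert 5 (step 5): P = [1, 2, 5] / [6, 8];  Q = [1, 3, 5] / [2, 4]
  Insert 3 (step 6): P = [1, 2, 3] / [5, 8] / [6];  Q = [1, 3, 5] / [2, 4] / [6]
  Insert 7 (step 7): P = [1, 2, 3, 7] / [5, 8] / [6];  Q = [1, 3, 5, 7] / [2, 4] / [6]
  Insert 4 (step 8): P = [1, 2, 3, 4] / [5, 7] / [6, 8];  Q = [1, 3, 5, 7] / [2, 4] / [6, 8]
Final shape: (4, 2, 2).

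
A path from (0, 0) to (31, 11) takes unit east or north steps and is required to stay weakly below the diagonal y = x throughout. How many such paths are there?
Number of paths = 2809118403

By the reflection principle (André's argument), the number of monotone paths to (31, 11) with n ≤ m that never go above y = x is C(42, 31) − C(42, 32) = 4280561376 − 1471442973 = 2809118403.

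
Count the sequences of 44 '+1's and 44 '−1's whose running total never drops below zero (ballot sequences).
C_44 = 583300119592996693088040

These ballot sequences are counted by the Catalan number C_n = (1/(n + 1)) · C(2n, n). For n = 44: C_44 = (1/45) · C(88, 44) = 26248505381684851188961800/45 = 583300119592996693088040.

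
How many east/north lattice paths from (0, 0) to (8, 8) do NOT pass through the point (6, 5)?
Number of paths = 8250

Total paths from (0, 0) to (8, 8): C(16, 8) = 12870. Paths through (6, 5): (paths (0, 0) → (6, 5)) × (paths (6, 5) → (8, 8)) = C(11, 6) · C(5, 2) = 462 · 10 = 4620. Avoidance count = 12870 − 4620 = 8250.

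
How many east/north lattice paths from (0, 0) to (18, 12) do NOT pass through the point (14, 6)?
Number of paths = 78353625

Total paths from (0, 0) to (18, 12): C(30, 18) = 86493225. Paths through (14, 6): (paths (0, 0) → (14, 6)) × (paths (14, 6) → (18, 12)) = C(20, 14) · C(10, 4) = 38760 · 210 = 8139600. Avoidance count = 86493225 − 8139600 = 78353625.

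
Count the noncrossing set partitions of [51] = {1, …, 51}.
C_51 = 7684785670514316385230816156

These noncrossing partitions are counted by the Catalan number C_n = (1/(n + 1)) · C(2n, n). For n = 51: C_51 = (1/52) · C(102, 51) = 399608854866744452032002440112/52 = 7684785670514316385230816156.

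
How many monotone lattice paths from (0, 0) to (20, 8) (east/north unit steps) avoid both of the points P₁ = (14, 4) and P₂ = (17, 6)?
Number of paths = 1762035

Inclusion–exclusion. Total paths: C(28, 20) = 3108105. Through P₁: C(18, 14)·C(10, 6) = 642600. Through P₂: C(23, 17)·C(5, 3) = 1009470. Since P₁ is strictly southwest of P₂, a monotone path through both must visit P₁ then P₂; paths through both = C(18, 14)·C(5, 3)·C(5, 3) = 306000. Avoid both = 3108105 − 642600 − 1009470 + 306000 = 1762035.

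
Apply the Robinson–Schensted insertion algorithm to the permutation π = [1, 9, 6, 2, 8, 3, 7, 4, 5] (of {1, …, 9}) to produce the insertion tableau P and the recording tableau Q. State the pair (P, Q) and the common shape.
P = [1, 2, 3, 4, 5] / [6, 7] / [8] / [9];  Q = [1, 2, 5, 7, 9] / [3, 6] / [4] / [8];  common shape = (5, 2, 1, 1)

Row-insert the values π_1, π_2, … into P one at a time, bumping the leftmost entry strictly greater than the inserted value down to the next row. The recording tableau Q records, in position (i, j), the step at which that cell was added to P.
  Insert 1 (step 1): P = [1];  Q = [1]
  Insert 9 (step 2): P = [1, 9];  Q = [1, 2]
  Insert 6 (step 3): P = [1, 6] / [9];  Q = [1, 2] / [3]
  Insert 2 (step 4): P = [1, 2] / [6] / [9];  Q = [1, 2] / [3] / [4]
  Insert 8 (step 5): P = [1, 2, 8] / [6] / [9];  Q = [1, 2, 5] / [3] / [4]
  Insert 3 (step 6): P = [1, 2, 3] / [6, 8] / [9];  Q = [1, 2, 5] / [3, 6] / [4]
  Insert 7 (step 7): P = [1, 2, 3, 7] / [6, 8] / [9];  Q = [1, 2, 5, 7] / [3, 6] / [4]
  Insert 4 (step 8): P = [1, 2, 3, 4] / [6, 7] / [8] / [9];  Q = [1, 2, 5, 7] / [3, 6] / [4] / [8]
  Insert 5 (step 9): P = [1, 2, 3, 4, 5] / [6, 7] / [8] / [9];  Q = [1, 2, 5, 7, 9] / [3, 6] / [4] / [8]
Final shape: (5, 2, 1, 1).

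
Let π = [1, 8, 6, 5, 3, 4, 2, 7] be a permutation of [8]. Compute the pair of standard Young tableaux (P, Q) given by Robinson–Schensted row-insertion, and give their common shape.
P = [1, 2, 4, 7] / [3] / [5] / [6] / [8];  Q = [1, 2, 6, 8] / [3] / [4] / [5] / [7];  common shape = (4, 1, 1, 1, 1)

Row-insert the values π_1, π_2, … into P one at a time, bumping the leftmost entry strictly greater than the inserted value down to the next row. The recording tableau Q records, in position (i, j), the step at which that cell was added to P.
  Insert 1 (step 1): P = [1];  Q = [1]
  Insert 8 (step 2): P = [1, 8];  Q = [1, 2]
  Insert 6 (step 3): P = [1, 6] / [8];  Q = [1, 2] / [3]
  Insert 5 (step 4): P = [1, 5] / [6] / [8];  Q = [1, 2] / [3] / [4]
  Insert 3 (step 5): P = [1, 3] / [5] / [6] / [8];  Q = [1, 2] / [3] / [4] / [5]
  Insert 4 (step 6): P = [1, 3, 4] / [5] / [6] / [8];  Q = [1, 2, 6] / [3] / [4] / [5]
  Insert 2 (step 7): P = [1, 2, 4] / [3] / [5] / [6] / [8];  Q = [1, 2, 6] / [3] / [4] / [5] / [7]
  Insert 7 (step 8): P = [1, 2, 4, 7] / [3] / [5] / [6] / [8];  Q = [1, 2, 6, 8] / [3] / [4] / [5] / [7]
Final shape: (4, 1, 1, 1, 1).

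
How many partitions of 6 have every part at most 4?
p(6, parts ≤ 4) = 9

Partitions of 6 with all parts ≤ 4: 4+2, 4+1+1, 3+3, 3+2+1, 3+1+1+1, 2+2+2, 2+2+1+1, 2+1+1+1+1, 1+1+1+1+1+1. Count = 9.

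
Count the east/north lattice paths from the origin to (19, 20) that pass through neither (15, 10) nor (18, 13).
Number of paths = 64524212650

Inclusion–exclusion. Total paths: C(39, 19) = 68923264410. Through P₁: C(25, 15)·C(14, 4) = 3272028760. Through P₂: C(31, 18)·C(8, 1) = 1650024600. Since P₁ is strictly southwest of P₂, a monotone path through both must visit P₁ then P₂; paths through both = C(25, 15)·C(6, 3)·C(8, 1) = 523001600. Avoid both = 68923264410 − 3272028760 − 1650024600 + 523001600 = 64524212650.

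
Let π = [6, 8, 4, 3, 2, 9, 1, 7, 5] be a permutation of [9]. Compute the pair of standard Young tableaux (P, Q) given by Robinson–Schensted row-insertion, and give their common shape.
P = [1, 5, 9] / [2, 7] / [3, 8] / [4] / [6];  Q = [1, 2, 6] / [3, 8] / [4, 9] / [5] / [7];  common shape = (3, 2, 2, 1, 1)

Row-insert the values π_1, π_2, … into P one at a time, bumping the leftmost entry strictly greater than the inserted value down to the next row. The recording tableau Q records, in position (i, j), the step at which that cell was added to P.
  Insert 6 (step 1): P = [6];  Q = [1]
  Insert 8 (step 2): P = [6, 8];  Q = [1, 2]
  Insert 4 (step 3): P = [4, 8] / [6];  Q = [1, 2] / [3]
  Insert 3 (step 4): P = [3, 8] / [4] / [6];  Q = [1, 2] / [3] / [4]
  Insert 2 (step 5): P = [2, 8] / [3] / [4] / [6];  Q = [1, 2] / [3] / [4] / [5]
  Insert 9 (step 6): P = [2, 8, 9] / [3] / [4] / [6];  Q = [1, 2, 6] / [3] / [4] / [5]
  Insert 1 (step 7): P = [1, 8, 9] / [2] / [3] / [4] / [6];  Q = [1, 2, 6] / [3] / [4] / [5] / [7]
  Insert 7 (step 8): P = [1, 7, 9] / [2, 8] / [3] / [4] / [6];  Q = [1, 2, 6] / [3, 8] / [4] / [5] / [7]
  Insert 5 (step 9): P = [1, 5, 9] / [2, 7] / [3, 8] / [4] / [6];  Q = [1, 2, 6] / [3, 8] / [4, 9] / [5] / [7]
Final shape: (3, 2, 2, 1, 1).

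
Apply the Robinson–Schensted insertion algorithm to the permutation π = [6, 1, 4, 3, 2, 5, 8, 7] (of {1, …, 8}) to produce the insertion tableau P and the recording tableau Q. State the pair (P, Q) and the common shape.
P = [1, 2, 5, 7] / [3, 8] / [4] / [6];  Q = [1, 3, 6, 7] / [2, 8] / [4] / [5];  common shape = (4, 2, 1, 1)

Row-insert the values π_1, π_2, … into P one at a time, bumping the leftmost entry strictly greater than the inserted value down to the next row. The recording tableau Q records, in position (i, j), the step at which that cell was added to P.
  Insert 6 (step 1): P = [6];  Q = [1]
  Insert 1 (step 2): P = [1] / [6];  Q = [1] / [2]
  Insert 4 (step 3): P = [1, 4] / [6];  Q = [1, 3] / [2]
  Insert 3 (step 4): P = [1, 3] / [4] / [6];  Q = [1, 3] / [2] / [4]
  Insert 2 (step 5): P = [1, 2] / [3] / [4] / [6];  Q = [1, 3] / [2] / [4] / [5]
  Insert 5 (step 6): P = [1, 2, 5] / [3] / [4] / [6];  Q = [1, 3, 6] / [2] / [4] / [5]
  Insert 8 (step 7): P = [1, 2, 5, 8] / [3] / [4] / [6];  Q = [1, 3, 6, 7] / [2] / [4] / [5]
  Insert 7 (step 8): P = [1, 2, 5, 7] / [3, 8] / [4] / [6];  Q = [1, 3, 6, 7] / [2, 8] / [4] / [5]
Final shape: (4, 2, 1, 1).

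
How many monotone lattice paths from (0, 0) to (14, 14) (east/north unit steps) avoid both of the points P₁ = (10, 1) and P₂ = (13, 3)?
Number of paths = 40085020

Inclusion–exclusion. Total paths: C(28, 14) = 40116600. Through P₁: C(11, 10)·C(17, 4) = 26180. Through P₂: C(16, 13)·C(12, 1) = 6720. Since P₁ is strictly southwest of P₂, a monotone path through both must visit P₁ then P₂; paths through both = C(11, 10)·C(5, 3)·C(12, 1) = 1320. Avoid both = 40116600 − 26180 − 6720 + 1320 = 40085020.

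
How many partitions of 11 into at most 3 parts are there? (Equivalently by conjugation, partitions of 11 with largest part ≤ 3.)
p(11, parts ≤ 3) = 16

Partitions of 11 with all parts ≤ 3: 3+3+3+2, 3+3+3+1+1, 3+3+2+2+1, 3+3+2+1+1+1, 3+3+1+1+1+1+1, 3+2+2+2+2, 3+2+2+2+1+1, 3+2+2+1+1+1+1, 3+2+1+1+1+1+1+1, 3+1+1+1+1+1+1+1+1, 2+2+2+2+2+1, 2+2+2+2+1+1+1, 2+2+2+1+1+1+1+1, 2+2+1+1+1+1+1+1+1, 2+1+1+1+1+1+1+1+1+1, 1+1+1+1+1+1+1+1+1+1+1. Count = 16.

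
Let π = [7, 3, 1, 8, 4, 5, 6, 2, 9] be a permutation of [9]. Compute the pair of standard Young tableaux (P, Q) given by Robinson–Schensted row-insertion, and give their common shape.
P = [1, 2, 5, 6, 9] / [3, 4] / [7, 8];  Q = [1, 4, 6, 7, 9] / [2, 5] / [3, 8];  common shape = (5, 2, 2)

Row-insert the values π_1, π_2, … into P one at a time, bumping the leftmost entry strictly greater than the inserted value down to the next row. The recording tableau Q records, in position (i, j), the step at which that cell was added to P.
  Insert 7 (step 1): P = [7];  Q = [1]
  Insert 3 (step 2): P = [3] / [7];  Q = [1] / [2]
  Insert 1 (step 3): P = [1] / [3] / [7];  Q = [1] / [2] / [3]
  Insert 8 (step 4): P = [1, 8] / [3] / [7];  Q = [1, 4] / [2] / [3]
  Insert 4 (step 5): P = [1, 4] / [3, 8] / [7];  Q = [1, 4] / [2, 5] / [3]
  Insert 5 (step 6): P = [1, 4, 5] / [3, 8] / [7];  Q = [1, 4, 6] / [2, 5] / [3]
  Insert 6 (step 7): P = [1, 4, 5, 6] / [3, 8] / [7];  Q = [1, 4, 6, 7] / [2, 5] / [3]
  Insert 2 (step 8): P = [1, 2, 5, 6] / [3, 4] / [7, 8];  Q = [1, 4, 6, 7] / [2, 5] / [3, 8]
  Insert 9 (step 9): P = [1, 2, 5, 6, 9] / [3, 4] / [7, 8];  Q = [1, 4, 6, 7, 9] / [2, 5] / [3, 8]
Final shape: (5, 2, 2).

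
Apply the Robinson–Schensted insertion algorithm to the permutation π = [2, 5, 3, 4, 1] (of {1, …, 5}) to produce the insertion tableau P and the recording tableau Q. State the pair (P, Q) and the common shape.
P = [1, 3, 4] / [2] / [5];  Q = [1, 2, 4] / [3] / [5];  common shape = (3, 1, 1)

Row-insert the values π_1, π_2, … into P one at a time, bumping the leftmost entry strictly greater than the inserted value down to the next row. The recording tableau Q records, in position (i, j), the step at which that cell was added to P.
  Insert 2 (step 1): P = [2];  Q = [1]
  Insert 5 (step 2): P = [2, 5];  Q = [1, 2]
  Insert 3 (step 3): P = [2, 3] / [5];  Q = [1, 2] / [3]
  Insert 4 (step 4): P = [2, 3, 4] / [5];  Q = [1, 2, 4] / [3]
  Insert 1 (step 5): P = [1, 3, 4] / [2] / [5];  Q = [1, 2, 4] / [3] / [5]
Final shape: (3, 1, 1).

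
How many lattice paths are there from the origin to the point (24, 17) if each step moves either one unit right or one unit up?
Number of paths = 151584480450

A monotone lattice path from (0, 0) to (24, 17) consists of 24 east steps and 17 north steps in some order, so it is determined by which 24 of the 41 steps are east. The count is C(41, 24) = 151584480450.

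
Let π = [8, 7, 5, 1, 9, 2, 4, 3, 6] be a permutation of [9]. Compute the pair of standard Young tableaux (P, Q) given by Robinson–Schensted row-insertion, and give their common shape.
P = [1, 2, 3, 6] / [4, 9] / [5] / [7] / [8];  Q = [1, 5, 7, 9] / [2, 6] / [3] / [4] / [8];  common shape = (4, 2, 1, 1, 1)

Row-insert the values π_1, π_2, … into P one at a time, bumping the leftmost entry strictly greater than the inserted value down to the next row. The recording tableau Q records, in position (i, j), the step at which that cell was added to P.
  Insert 8 (step 1): P = [8];  Q = [1]
  Insert 7 (step 2): P = [7] / [8];  Q = [1] / [2]
  Insert 5 (step 3): P = [5] / [7] / [8];  Q = [1] / [2] / [3]
  Insert 1 (step 4): P = [1] / [5] / [7] / [8];  Q = [1] / [2] / [3] / [4]
  Insert 9 (step 5): P = [1, 9] / [5] / [7] / [8];  Q = [1, 5] / [2] / [3] / [4]
  Insert 2 (step 6): P = [1, 2] / [5, 9] / [7] / [8];  Q = [1, 5] / [2, 6] / [3] / [4]
  Insert 4 (step 7): P = [1, 2, 4] / [5, 9] / [7] / [8];  Q = [1, 5, 7] / [2, 6] / [3] / [4]
  Insert 3 (step 8): P = [1, 2, 3] / [4, 9] / [5] / [7] / [8];  Q = [1, 5, 7] / [2, 6] / [3] / [4] / [8]
  Insert 6 (step 9): P = [1, 2, 3, 6] / [4, 9] / [5] / [7] / [8];  Q = [1, 5, 7, 9] / [2, 6] / [3] / [4] / [8]
Final shape: (4, 2, 1, 1, 1).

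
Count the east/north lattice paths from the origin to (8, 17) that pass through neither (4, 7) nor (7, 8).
Number of paths = 700095

Inclusion–exclusion. Total paths: C(25, 8) = 1081575. Through P₁: C(11, 4)·C(14, 4) = 330330. Through P₂: C(15, 7)·C(10, 1) = 64350. Since P₁ is strictly southwest of P₂, a monotone path through both must visit P₁ then P₂; paths through both = C(11, 4)·C(4, 3)·C(10, 1) = 13200. Avoid both = 1081575 − 330330 − 64350 + 13200 = 700095.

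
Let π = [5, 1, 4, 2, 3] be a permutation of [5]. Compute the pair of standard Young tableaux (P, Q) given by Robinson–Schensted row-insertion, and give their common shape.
P = [1, 2, 3] / [4] / [5];  Q = [1, 3, 5] / [2] / [4];  common shape = (3, 1, 1)

Row-insert the values π_1, π_2, … into P one at a time, bumping the leftmost entry strictly greater than the inserted value down to the next row. The recording tableau Q records, in position (i, j), the step at which that cell was added to P.
  Insert 5 (step 1): P = [5];  Q = [1]
  Insert 1 (step 2): P = [1] / [5];  Q = [1] / [2]
  Insert 4 (step 3): P = [1, 4] / [5];  Q = [1, 3] / [2]
  Insert 2 (step 4): P = [1, 2] / [4] / [5];  Q = [1, 3] / [2] / [4]
  Insert 3 (step 5): P = [1, 2, 3] / [4] / [5];  Q = [1, 3, 5] / [2] / [4]
Final shape: (3, 1, 1).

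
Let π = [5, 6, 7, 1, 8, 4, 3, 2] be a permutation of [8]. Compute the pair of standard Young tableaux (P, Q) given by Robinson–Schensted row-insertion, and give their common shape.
P = [1, 2, 7, 8] / [3, 6] / [4] / [5];  Q = [1, 2, 3, 5] / [4, 6] / [7] / [8];  common shape = (4, 2, 1, 1)

Row-insert the values π_1, π_2, … into P one at a time, bumping the leftmost entry strictly greater than the inserted value down to the next row. The recording tableau Q records, in position (i, j), the step at which that cell was added to P.
  Insert 5 (step 1): P = [5];  Q = [1]
  Insert 6 (step 2): P = [5, 6];  Q = [1, 2]
  Insert 7 (step 3): P = [5, 6, 7];  Q = [1, 2, 3]
  Insert 1 (step 4): P = [1, 6, 7] / [5];  Q = [1, 2, 3] / [4]
  Insert 8 (step 5): P = [1, 6, 7, 8] / [5];  Q = [1, 2, 3, 5] / [4]
  Insert 4 (step 6): P = [1, 4, 7, 8] / [5, 6];  Q = [1, 2, 3, 5] / [4, 6]
  Insert 3 (step 7): P = [1, 3, 7, 8] / [4, 6] / [5];  Q = [1, 2, 3, 5] / [4, 6] / [7]
  Insert 2 (step 8): P = [1, 2, 7, 8] / [3, 6] / [4] / [5];  Q = [1, 2, 3, 5] / [4, 6] / [7] / [8]
Final shape: (4, 2, 1, 1).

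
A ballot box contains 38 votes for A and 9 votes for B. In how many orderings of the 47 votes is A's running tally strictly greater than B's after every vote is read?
Strict-lead orderings = 840783515

Total orderings of the 47 votes with 38 for A: C(47, 38) = 1362649145. By the Bertrand ballot formula (Cycle Lemma / reflection principle), the number of orderings in which A is strictly ahead of B throughout is (p − q)/(p + q) · C(p + q, p) = (38 − 9)/(38 + 9) · 1362649145 = 840783515.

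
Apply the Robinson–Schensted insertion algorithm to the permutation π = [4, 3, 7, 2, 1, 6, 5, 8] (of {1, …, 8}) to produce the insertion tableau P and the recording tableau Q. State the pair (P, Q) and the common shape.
P = [1, 5, 8] / [2, 6] / [3, 7] / [4];  Q = [1, 3, 8] / [2, 6] / [4, 7] / [5];  common shape = (3, 2, 2, 1)

Row-insert the values π_1, π_2, … into P one at a time, bumping the leftmost entry strictly greater than the inserted value down to the next row. The recording tableau Q records, in position (i, j), the step at which that cell was added to P.
  Insert 4 (step 1): P = [4];  Q = [1]
  Insert 3 (step 2): P = [3] / [4];  Q = [1] / [2]
  Insert 7 (step 3): P = [3, 7] / [4];  Q = [1, 3] / [2]
  Insert 2 (step 4): P = [2, 7] / [3] / [4];  Q = [1, 3] / [2] / [4]
  Insert 1 (step 5): P = [1, 7] / [2] / [3] / [4];  Q = [1, 3] / [2] / [4] / [5]
  Insert 6 (step 6): P = [1, 6] / [2, 7] / [3] / [4];  Q = [1, 3] / [2, 6] / [4] / [5]
  Insert 5 (step 7): P = [1, 5] / [2, 6] / [3, 7] / [4];  Q = [1, 3] / [2, 6] / [4, 7] / [5]
  Insert 8 (step 8): P = [1, 5, 8] / [2, 6] / [3, 7] / [4];  Q = [1, 3, 8] / [2, 6] / [4, 7] / [5]
Final shape: (3, 2, 2, 1).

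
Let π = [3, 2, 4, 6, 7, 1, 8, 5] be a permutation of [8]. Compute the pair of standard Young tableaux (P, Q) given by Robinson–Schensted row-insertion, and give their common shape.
P = [1, 4, 5, 7, 8] / [2, 6] / [3];  Q = [1, 3, 4, 5, 7] / [2, 8] / [6];  common shape = (5, 2, 1)

Row-insert the values π_1, π_2, … into P one at a time, bumping the leftmost entry strictly greater than the inserted value down to the next row. The recording tableau Q records, in position (i, j), the step at which that cell was added to P.
  Insert 3 (step 1): P = [3];  Q = [1]
  Insert 2 (step 2): P = [2] / [3];  Q = [1] / [2]
  Insert 4 (step 3): P = [2, 4] / [3];  Q = [1, 3] / [2]
  Insert 6 (step 4): P = [2, 4, 6] / [3];  Q = [1, 3, 4] / [2]
  Insert 7 (step 5): P = [2, 4, 6, 7] / [3];  Q = [1, 3, 4, 5] / [2]
  Insert 1 (step 6): P = [1, 4, 6, 7] / [2] / [3];  Q = [1, 3, 4, 5] / [2] / [6]
  Insert 8 (step 7): P = [1, 4, 6, 7, 8] / [2] / [3];  Q = [1, 3, 4, 5, 7] / [2] / [6]
  Insert 5 (step 8): P = [1, 4, 5, 7, 8] / [2, 6] / [3];  Q = [1, 3, 4, 5, 7] / [2, 8] / [6]
Final shape: (5, 2, 1).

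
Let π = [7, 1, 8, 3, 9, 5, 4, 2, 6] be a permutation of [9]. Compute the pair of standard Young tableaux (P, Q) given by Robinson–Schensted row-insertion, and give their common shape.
P = [1, 2, 4, 6] / [3, 8, 9] / [5] / [7];  Q = [1, 3, 5, 9] / [2, 4, 6] / [7] / [8];  common shape = (4, 3, 1, 1)

Row-insert the values π_1, π_2, … into P one at a time, bumping the leftmost entry strictly greater than the inserted value down to the next row. The recording tableau Q records, in position (i, j), the step at which that cell was added to P.
  Insert 7 (step 1): P = [7];  Q = [1]
  Insert 1 (step 2): P = [1] / [7];  Q = [1] / [2]
  Insert 8 (step 3): P = [1, 8] / [7];  Q = [1, 3] / [2]
  Insert 3 (step 4): P = [1, 3] / [7, 8];  Q = [1, 3] / [2, 4]
  Insert 9 (step 5): P = [1, 3, 9] / [7, 8];  Q = [1, 3, 5] / [2, 4]
  Insert 5 (step 6): P = [1, 3, 5] / [7, 8, 9];  Q = [1, 3, 5] / [2, 4, 6]
  Insert 4 (step 7): P = [1, 3, 4] / [5, 8, 9] / [7];  Q = [1, 3, 5] / [2, 4, 6] / [7]
  Insert 2 (step 8): P = [1, 2, 4] / [3, 8, 9] / [5] / [7];  Q = [1, 3, 5] / [2, 4, 6] / [7] / [8]
  Insert 6 (step 9): P = [1, 2, 4, 6] / [3, 8, 9] / [5] / [7];  Q = [1, 3, 5, 9] / [2, 4, 6] / [7] / [8]
Final shape: (4, 3, 1, 1).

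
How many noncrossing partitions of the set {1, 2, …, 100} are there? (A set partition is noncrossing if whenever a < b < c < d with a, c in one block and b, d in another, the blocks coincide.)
C_100 = 896519947090131496687170070074100632420837521538745909320

These noncrossing partitions are counted by the Catalan number C_n = (1/(n + 1)) · C(2n, n). For n = 100: C_100 = (1/101) · C(200, 100) = 90548514656103281165404177077484163874504589675413336841320/101 = 896519947090131496687170070074100632420837521538745909320.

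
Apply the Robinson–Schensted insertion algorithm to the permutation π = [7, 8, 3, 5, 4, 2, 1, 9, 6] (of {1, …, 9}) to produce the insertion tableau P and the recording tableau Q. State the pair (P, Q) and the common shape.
P = [1, 4, 6] / [2, 8, 9] / [3] / [5] / [7];  Q = [1, 2, 8] / [3, 4, 9] / [5] / [6] / [7];  common shape = (3, 3, 1, 1, 1)

Row-insert the values π_1, π_2, … into P one at a time, bumping the leftmost entry strictly greater than the inserted value down to the next row. The recording tableau Q records, in position (i, j), the step at which that cell was added to P.
  Insert 7 (step 1): P = [7];  Q = [1]
  Insert 8 (step 2): P = [7, 8];  Q = [1, 2]
  Insert 3 (step 3): P = [3, 8] / [7];  Q = [1, 2] / [3]
  Insert 5 (step 4): P = [3, 5] / [7, 8];  Q = [1, 2] / [3, 4]
  Insert 4 (step 5): P = [3, 4] / [5, 8] / [7];  Q = [1, 2] / [3, 4] / [5]
  Insert 2 (step 6): P = [2, 4] / [3, 8] / [5] / [7];  Q = [1, 2] / [3, 4] / [5] / [6]
  Insert 1 (step 7): P = [1, 4] / [2, 8] / [3] / [5] / [7];  Q = [1, 2] / [3, 4] / [5] / [6] / [7]
  Insert 9 (step 8): P = [1, 4, 9] / [2, 8] / [3] / [5] / [7];  Q = [1, 2, 8] / [3, 4] / [5] / [6] / [7]
  Insert 6 (step 9): P = [1, 4, 6] / [2, 8, 9] / [3] / [5] / [7];  Q = [1, 2, 8] / [3, 4, 9] / [5] / [6] / [7]
Final shape: (3, 3, 1, 1, 1).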